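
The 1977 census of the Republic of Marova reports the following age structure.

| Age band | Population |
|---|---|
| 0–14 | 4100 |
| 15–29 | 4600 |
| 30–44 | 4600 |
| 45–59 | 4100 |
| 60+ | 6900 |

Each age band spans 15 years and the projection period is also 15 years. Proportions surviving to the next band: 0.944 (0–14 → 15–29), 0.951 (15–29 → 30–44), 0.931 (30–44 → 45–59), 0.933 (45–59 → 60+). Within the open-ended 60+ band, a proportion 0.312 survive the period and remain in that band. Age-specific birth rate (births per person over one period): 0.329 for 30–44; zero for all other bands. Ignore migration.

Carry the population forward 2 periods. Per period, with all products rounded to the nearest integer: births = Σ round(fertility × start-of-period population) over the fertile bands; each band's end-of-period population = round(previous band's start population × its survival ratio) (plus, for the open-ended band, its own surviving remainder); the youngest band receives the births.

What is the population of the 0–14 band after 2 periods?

Call the groups 1 to 5, youngest first.
After projecting period 1:
Births: 4600 × 0.329 = 1513
Group 2: 4100 × 0.944 = 3870
Group 3: 4600 × 0.951 = 4375
Group 4: 4600 × 0.931 = 4283
Group 5: 4100 × 0.933 + 6900 × 0.312 = 3825 + 2153 = 5978
→ [1513, 3870, 4375, 4283, 5978]
After projecting period 2:
Births: 4375 × 0.329 = 1439
Group 2: 1513 × 0.944 = 1428
Group 3: 3870 × 0.951 = 3680
Group 4: 4375 × 0.931 = 4073
Group 5: 4283 × 0.933 + 5978 × 0.312 = 3996 + 1865 = 5861
→ [1439, 1428, 3680, 4073, 5861]

1439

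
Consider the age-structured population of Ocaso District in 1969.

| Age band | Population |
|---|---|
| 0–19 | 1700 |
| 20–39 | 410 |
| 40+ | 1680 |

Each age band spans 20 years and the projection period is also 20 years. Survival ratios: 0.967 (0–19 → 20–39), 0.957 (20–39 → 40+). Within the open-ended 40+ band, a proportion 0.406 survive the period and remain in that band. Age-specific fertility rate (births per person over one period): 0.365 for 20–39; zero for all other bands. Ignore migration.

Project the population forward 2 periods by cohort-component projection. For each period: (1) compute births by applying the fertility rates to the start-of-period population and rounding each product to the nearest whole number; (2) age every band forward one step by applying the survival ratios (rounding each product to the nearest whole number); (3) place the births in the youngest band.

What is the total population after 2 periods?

Period 1:
Births: 410 × 0.365 = 150
20–39: 1700 × 0.967 = 1644
40+: 410 × 0.957 + 1680 × 0.406 = 392 + 682 = 1074
Giving 150 / 1644 / 1074.
Period 2:
Births: 1644 × 0.365 = 600
20–39: 150 × 0.967 = 145
40+: 1644 × 0.957 + 1074 × 0.406 = 1573 + 436 = 2009
Giving 600 / 145 / 2009.
Total after period 2: 600 + 145 + 2009 = 2754

2754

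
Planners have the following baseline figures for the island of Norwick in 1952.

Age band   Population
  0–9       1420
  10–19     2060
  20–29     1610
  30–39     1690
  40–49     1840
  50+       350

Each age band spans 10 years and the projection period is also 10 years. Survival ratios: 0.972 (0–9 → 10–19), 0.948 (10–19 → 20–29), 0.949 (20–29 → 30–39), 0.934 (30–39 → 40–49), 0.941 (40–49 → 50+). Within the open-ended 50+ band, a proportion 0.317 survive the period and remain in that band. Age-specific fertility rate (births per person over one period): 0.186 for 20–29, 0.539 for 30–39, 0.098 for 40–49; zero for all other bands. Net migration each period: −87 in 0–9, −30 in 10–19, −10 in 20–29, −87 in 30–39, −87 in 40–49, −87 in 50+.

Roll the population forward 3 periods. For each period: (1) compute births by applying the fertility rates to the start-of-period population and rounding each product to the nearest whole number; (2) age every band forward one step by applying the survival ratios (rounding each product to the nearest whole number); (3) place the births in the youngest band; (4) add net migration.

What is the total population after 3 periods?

— Period 1 —
Births: 1610 * 0.186 = 299  |  1690 * 0.539 = 911  |  1840 * 0.098 = 180 ⇒ total 1390
10–19: 1420 * 0.972 = 1380
20–29: 2060 * 0.948 = 1953
30–39: 1610 * 0.949 = 1528
40–49: 1690 * 0.934 = 1578
50+: 1840 * 0.941 + 350 * 0.317 = 1731 + 111 = 1842
Net migration: 0–9 − 87 → 1303; 10–19 − 30 → 1350; 20–29 − 10 → 1943; 30–39 − 87 → 1441; 40–49 − 87 → 1491; 50+ − 87 → 1755
→ [1303, 1350, 1943, 1441, 1491, 1755]
— Period 2 —
Births: 1943 * 0.186 = 361  |  1441 * 0.539 = 777  |  1491 * 0.098 = 146 ⇒ total 1284
10–19: 1303 * 0.972 = 1267
20–29: 1350 * 0.948 = 1280
30–39: 1943 * 0.949 = 1844
40–49: 1441 * 0.934 = 1346
50+: 1491 * 0.941 + 1755 * 0.317 = 1403 + 556 = 1959
Net migration: 0–9 − 87 → 1197; 10–19 − 30 → 1237; 20–29 − 10 → 1270; 30–39 − 87 → 1757; 40–49 − 87 → 1259; 50+ − 87 → 1872
→ [1197, 1237, 1270, 1757, 1259, 1872]
— Period 3 —
Births: 1270 * 0.186 = 236  |  1757 * 0.539 = 947  |  1259 * 0.098 = 123 ⇒ total 1306
10–19: 1197 * 0.972 = 1163
20–29: 1237 * 0.948 = 1173
30–39: 1270 * 0.949 = 1205
40–49: 1757 * 0.934 = 1641
50+: 1259 * 0.941 + 1872 * 0.317 = 1185 + 593 = 1778
Net migration: 0–9 − 87 → 1219; 10–19 − 30 → 1133; 20–29 − 10 → 1163; 30–39 − 87 → 1118; 40–49 − 87 → 1554; 50+ − 87 → 1691
→ [1219, 1133, 1163, 1118, 1554, 1691]
Total after period 3: 1219 + 1133 + 1163 + 1118 + 1554 + 1691 = 7878

7878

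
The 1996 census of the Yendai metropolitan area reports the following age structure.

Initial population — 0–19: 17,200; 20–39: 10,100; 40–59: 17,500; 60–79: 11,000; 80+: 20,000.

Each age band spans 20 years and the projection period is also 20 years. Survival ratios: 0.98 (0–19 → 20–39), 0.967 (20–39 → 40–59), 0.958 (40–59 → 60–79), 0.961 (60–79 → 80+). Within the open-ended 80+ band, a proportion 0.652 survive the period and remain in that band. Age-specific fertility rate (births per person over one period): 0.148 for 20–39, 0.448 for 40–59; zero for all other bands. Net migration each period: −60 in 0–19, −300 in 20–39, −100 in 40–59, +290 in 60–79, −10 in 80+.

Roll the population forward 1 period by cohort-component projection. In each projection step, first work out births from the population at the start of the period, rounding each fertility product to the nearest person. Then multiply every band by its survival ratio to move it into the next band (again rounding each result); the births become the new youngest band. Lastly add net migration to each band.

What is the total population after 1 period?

76154

Let group 1 be 0–19 through group 5 = 80+.
[period 1]
Births: 10100 × 0.148 = 1495 ; 17500 × 0.448 = 7840 ⇒ total 9335
Group 2: 17200 × 0.98 = 16856
Group 3: 10100 × 0.967 = 9767
Group 4: 17500 × 0.958 = 16765
Group 5: 11000 × 0.961 + 20000 × 0.652 = 10571 + 13040 = 23611
Net migration: Group 1 − 60 → 9275; Group 2 − 300 → 16556; Group 3 − 100 → 9667; Group 4 + 290 → 17055; Group 5 − 10 → 23601
→ [9275, 16556, 9667, 17055, 23601]
Total after period 1: 9275 + 16556 + 9667 + 17055 + 23601 = 76154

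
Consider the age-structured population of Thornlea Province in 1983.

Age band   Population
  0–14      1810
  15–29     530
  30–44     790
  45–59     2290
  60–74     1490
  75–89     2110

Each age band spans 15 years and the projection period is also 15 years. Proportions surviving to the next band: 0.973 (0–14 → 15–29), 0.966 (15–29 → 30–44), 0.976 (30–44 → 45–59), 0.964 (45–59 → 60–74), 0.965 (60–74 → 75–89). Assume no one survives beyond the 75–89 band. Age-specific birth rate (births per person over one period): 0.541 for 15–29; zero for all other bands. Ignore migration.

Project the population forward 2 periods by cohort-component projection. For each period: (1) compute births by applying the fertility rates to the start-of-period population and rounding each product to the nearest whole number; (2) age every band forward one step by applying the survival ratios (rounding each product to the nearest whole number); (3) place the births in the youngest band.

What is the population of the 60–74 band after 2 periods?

743

Period 1.
Births: 530 * 0.541 = 287
15–29: 1810 * 0.973 = 1761
30–44: 530 * 0.966 = 512
45–59: 790 * 0.976 = 771
60–74: 2290 * 0.964 = 2208
75–89: 1490 * 0.965 = 1438
Population now: 0–14=287, 15–29=1761, 30–44=512, 45–59=771, 60–74=2208, 75–89=1438
Period 2.
Births: 1761 * 0.541 = 953
15–29: 287 * 0.973 = 279
30–44: 1761 * 0.966 = 1701
45–59: 512 * 0.976 = 500
60–74: 771 * 0.964 = 743
75–89: 2208 * 0.965 = 2131
Population now: 0–14=953, 15–29=279, 30–44=1701, 45–59=500, 60–74=743, 75–89=2131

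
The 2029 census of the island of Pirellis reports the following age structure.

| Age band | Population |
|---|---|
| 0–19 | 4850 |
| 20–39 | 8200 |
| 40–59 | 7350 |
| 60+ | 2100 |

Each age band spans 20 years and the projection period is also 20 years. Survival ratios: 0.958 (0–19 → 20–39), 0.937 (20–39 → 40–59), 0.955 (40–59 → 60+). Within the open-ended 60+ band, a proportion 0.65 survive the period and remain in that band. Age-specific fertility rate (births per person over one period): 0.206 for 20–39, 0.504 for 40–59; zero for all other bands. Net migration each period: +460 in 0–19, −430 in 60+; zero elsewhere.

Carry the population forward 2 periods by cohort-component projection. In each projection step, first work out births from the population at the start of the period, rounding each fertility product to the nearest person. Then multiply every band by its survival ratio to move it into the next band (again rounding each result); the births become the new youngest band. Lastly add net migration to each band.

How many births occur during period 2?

4829

Numbering the groups 1..4 from youngest to oldest:
— Period 1 —
Births: 8200 × 0.206 = 1689 ; 7350 × 0.504 = 3704 → total 5393
Group 2: 4850 × 0.958 = 4646
Group 3: 8200 × 0.937 = 7683
Group 4: 7350 × 0.955 + 2100 × 0.65 = 7019 + 1365 = 8384
Net migration: Group 1 + 460 → 5853; Group 4 − 430 → 7954
Population now: 0–19=5853, 20–39=4646, 40–59=7683, 60+=7954
— Period 2 —
Births: 4646 × 0.206 = 957 ; 7683 × 0.504 = 3872 → total 4829
Group 2: 5853 × 0.958 = 5607
Group 3: 4646 × 0.937 = 4353
Group 4: 7683 × 0.955 + 7954 × 0.65 = 7337 + 5170 = 12507
Net migration: Group 1 + 460 → 5289; Group 4 − 430 → 12077
Population now: 0–19=5289, 20–39=5607, 40–59=4353, 60+=12077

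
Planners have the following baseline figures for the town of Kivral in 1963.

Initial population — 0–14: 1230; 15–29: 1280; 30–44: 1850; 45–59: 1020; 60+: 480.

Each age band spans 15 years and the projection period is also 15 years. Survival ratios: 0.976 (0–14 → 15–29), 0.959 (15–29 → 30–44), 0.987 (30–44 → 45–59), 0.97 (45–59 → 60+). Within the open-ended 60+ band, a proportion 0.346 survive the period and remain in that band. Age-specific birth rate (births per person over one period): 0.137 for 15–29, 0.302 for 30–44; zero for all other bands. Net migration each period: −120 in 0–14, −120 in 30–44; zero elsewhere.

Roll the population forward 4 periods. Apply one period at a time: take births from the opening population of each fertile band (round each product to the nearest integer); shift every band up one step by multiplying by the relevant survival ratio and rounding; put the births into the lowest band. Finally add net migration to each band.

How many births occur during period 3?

393

Let band 1 be 0–14 through band 5 = 60+.
[period 1]
Births: 1280 * 0.137 = 175, 1850 * 0.302 = 559 — total 734
Band 2: 1230 * 0.976 = 1200
Band 3: 1280 * 0.959 = 1228
Band 4: 1850 * 0.987 = 1826
Band 5: 1020 * 0.97 + 480 * 0.346 = 989 + 166 = 1155
Net migration: Band 1 − 120 → 614; Band 3 − 120 → 1108
Population now: 0–14=614, 15–29=1200, 30–44=1108, 45–59=1826, 60+=1155
[period 2]
Births: 1200 * 0.137 = 164, 1108 * 0.302 = 335 — total 499
Band 2: 614 * 0.976 = 599
Band 3: 1200 * 0.959 = 1151
Band 4: 1108 * 0.987 = 1094
Band 5: 1826 * 0.97 + 1155 * 0.346 = 1771 + 400 = 2171
Net migration: Band 1 − 120 → 379; Band 3 − 120 → 1031
Population now: 0–14=379, 15–29=599, 30–44=1031, 45–59=1094, 60+=2171
[period 3]
Births: 599 * 0.137 = 82, 1031 * 0.302 = 311 — total 393
Band 2: 379 * 0.976 = 370
Band 3: 599 * 0.959 = 574
Band 4: 1031 * 0.987 = 1018
Band 5: 1094 * 0.97 + 2171 * 0.346 = 1061 + 751 = 1812
Net migration: Band 1 − 120 → 273; Band 3 − 120 → 454
Population now: 0–14=273, 15–29=370, 30–44=454, 45–59=1018, 60+=1812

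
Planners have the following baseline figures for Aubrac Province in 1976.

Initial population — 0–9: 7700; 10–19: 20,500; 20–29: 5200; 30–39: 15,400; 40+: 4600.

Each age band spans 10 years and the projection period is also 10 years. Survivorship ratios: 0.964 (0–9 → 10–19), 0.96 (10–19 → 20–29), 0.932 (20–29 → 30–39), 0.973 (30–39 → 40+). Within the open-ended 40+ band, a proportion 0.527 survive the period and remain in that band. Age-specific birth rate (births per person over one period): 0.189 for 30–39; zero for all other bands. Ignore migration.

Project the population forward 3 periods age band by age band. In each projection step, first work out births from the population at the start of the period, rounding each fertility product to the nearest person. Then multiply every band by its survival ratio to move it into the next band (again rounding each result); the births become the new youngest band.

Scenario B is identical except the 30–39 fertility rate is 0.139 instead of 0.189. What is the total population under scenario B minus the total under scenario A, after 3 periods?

After projecting period 1:
Births: 15400 × 0.189 = 2911
10–19: 7700 × 0.964 = 7423
20–29: 20500 × 0.96 = 19680
30–39: 5200 × 0.932 = 4846
40+: 15400 × 0.973 + 4600 × 0.527 = 14984 + 2424 = 17408
Giving 2911 / 7423 / 19680 / 4846 / 17408.
After projecting period 2:
Births: 4846 × 0.189 = 916
10–19: 2911 × 0.964 = 2806
20–29: 7423 × 0.96 = 7126
30–39: 19680 × 0.932 = 18342
40+: 4846 × 0.973 + 17408 × 0.527 = 4715 + 9174 = 13889
Giving 916 / 2806 / 7126 / 18342 / 13889.
After projecting period 3:
Births: 18342 × 0.189 = 3467
10–19: 916 × 0.964 = 883
20–29: 2806 × 0.96 = 2694
30–39: 7126 × 0.932 = 6641
40+: 18342 × 0.973 + 13889 × 0.527 = 17847 + 7320 = 25167
Giving 3467 / 883 / 2694 / 6641 / 25167.
Scenario A total after 3 periods: 38852
Scenario B projection —
After projecting period 1:
Births: 15400 × 0.139 = 2141
10–19: 7700 × 0.964 = 7423
20–29: 20500 × 0.96 = 19680
30–39: 5200 × 0.932 = 4846
40+: 15400 × 0.973 + 4600 × 0.527 = 14984 + 2424 = 17408
Giving 2141 / 7423 / 19680 / 4846 / 17408.
After projecting period 2:
Births: 4846 × 0.139 = 674
10–19: 2141 × 0.964 = 2064
20–29: 7423 × 0.96 = 7126
30–39: 19680 × 0.932 = 18342
40+: 4846 × 0.973 + 17408 × 0.527 = 4715 + 9174 = 13889
Giving 674 / 2064 / 7126 / 18342 / 13889.
After projecting period 3:
Births: 18342 × 0.139 = 2550
10–19: 674 × 0.964 = 650
20–29: 2064 × 0.96 = 1981
30–39: 7126 × 0.932 = 6641
40+: 18342 × 0.973 + 13889 × 0.527 = 17847 + 7320 = 25167
Giving 2550 / 650 / 1981 / 6641 / 25167.
Scenario B total after 3 periods: 36989
Difference B − A = 36989 − 38852 = -1863

-1863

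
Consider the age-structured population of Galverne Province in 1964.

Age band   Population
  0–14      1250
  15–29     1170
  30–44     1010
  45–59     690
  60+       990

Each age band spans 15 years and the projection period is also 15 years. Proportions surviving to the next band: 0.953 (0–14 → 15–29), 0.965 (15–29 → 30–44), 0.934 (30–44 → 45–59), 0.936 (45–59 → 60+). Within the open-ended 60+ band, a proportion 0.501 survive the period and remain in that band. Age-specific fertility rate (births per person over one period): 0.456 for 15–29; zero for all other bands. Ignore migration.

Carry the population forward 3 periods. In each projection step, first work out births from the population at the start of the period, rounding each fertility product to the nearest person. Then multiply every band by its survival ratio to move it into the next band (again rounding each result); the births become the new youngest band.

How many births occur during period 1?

Numbering the bands 1..5 from youngest to oldest:
After projecting period 1:
Births: 1170 × 0.456 = 534
Band 2: 1250 × 0.953 = 1191
Band 3: 1170 × 0.965 = 1129
Band 4: 1010 × 0.934 = 943
Band 5: 690 × 0.936 + 990 × 0.501 = 646 + 496 = 1142
Giving 534 / 1191 / 1129 / 943 / 1142.

534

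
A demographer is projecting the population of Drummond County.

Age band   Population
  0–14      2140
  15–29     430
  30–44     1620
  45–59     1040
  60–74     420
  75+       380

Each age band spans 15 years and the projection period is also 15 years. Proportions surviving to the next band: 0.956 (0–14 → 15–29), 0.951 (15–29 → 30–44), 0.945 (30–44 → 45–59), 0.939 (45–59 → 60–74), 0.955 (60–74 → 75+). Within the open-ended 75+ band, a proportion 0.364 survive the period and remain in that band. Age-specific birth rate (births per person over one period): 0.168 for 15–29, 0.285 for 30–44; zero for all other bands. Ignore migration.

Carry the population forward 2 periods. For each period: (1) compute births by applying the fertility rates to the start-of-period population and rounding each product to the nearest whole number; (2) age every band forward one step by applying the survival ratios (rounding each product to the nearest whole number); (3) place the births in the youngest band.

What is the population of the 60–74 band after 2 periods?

1438

Numbering the groups 1..6 from youngest to oldest:
Period 1.
Births: 430 * 0.168 = 72  |  1620 * 0.285 = 462 → total 534
Group 2: 2140 * 0.956 = 2046
Group 3: 430 * 0.951 = 409
Group 4: 1620 * 0.945 = 1531
Group 5: 1040 * 0.939 = 977
Group 6: 420 * 0.955 + 380 * 0.364 = 401 + 138 = 539
Giving 534 / 2046 / 409 / 1531 / 977 / 539.
Period 2.
Births: 2046 * 0.168 = 344  |  409 * 0.285 = 117 → total 461
Group 2: 534 * 0.956 = 511
Group 3: 2046 * 0.951 = 1946
Group 4: 409 * 0.945 = 387
Group 5: 1531 * 0.939 = 1438
Group 6: 977 * 0.955 + 539 * 0.364 = 933 + 196 = 1129
Giving 461 / 511 / 1946 / 387 / 1438 / 1129.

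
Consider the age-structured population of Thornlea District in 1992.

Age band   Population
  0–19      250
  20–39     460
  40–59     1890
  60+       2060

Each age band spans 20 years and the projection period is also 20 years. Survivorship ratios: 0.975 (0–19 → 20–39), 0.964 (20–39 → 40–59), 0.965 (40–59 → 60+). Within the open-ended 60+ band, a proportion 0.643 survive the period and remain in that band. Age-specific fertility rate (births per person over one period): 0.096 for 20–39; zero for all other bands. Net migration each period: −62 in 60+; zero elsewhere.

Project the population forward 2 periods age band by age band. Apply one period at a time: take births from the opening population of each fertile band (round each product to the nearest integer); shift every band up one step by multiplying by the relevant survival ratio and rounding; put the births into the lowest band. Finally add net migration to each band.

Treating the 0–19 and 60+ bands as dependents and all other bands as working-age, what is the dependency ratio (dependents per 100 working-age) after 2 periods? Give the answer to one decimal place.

Period 1.
Births: 460 * 0.096 = 44
20–39: 250 * 0.975 = 244
40–59: 460 * 0.964 = 443
60+: 1890 * 0.965 + 2060 * 0.643 = 1824 + 1325 = 3149
Net migration: 60+ − 62 → 3087
→ [44, 244, 443, 3087]
Period 2.
Births: 244 * 0.096 = 23
20–39: 44 * 0.975 = 43
40–59: 244 * 0.964 = 235
60+: 443 * 0.965 + 3087 * 0.643 = 427 + 1985 = 2412
Net migration: 60+ − 62 → 2350
→ [23, 43, 235, 2350]
Dependents (band 0–19 + band 60+) = 23 + 2350 = 2373; working-age = 278; ratio = 2373/278 × 100 = 853.6

853.6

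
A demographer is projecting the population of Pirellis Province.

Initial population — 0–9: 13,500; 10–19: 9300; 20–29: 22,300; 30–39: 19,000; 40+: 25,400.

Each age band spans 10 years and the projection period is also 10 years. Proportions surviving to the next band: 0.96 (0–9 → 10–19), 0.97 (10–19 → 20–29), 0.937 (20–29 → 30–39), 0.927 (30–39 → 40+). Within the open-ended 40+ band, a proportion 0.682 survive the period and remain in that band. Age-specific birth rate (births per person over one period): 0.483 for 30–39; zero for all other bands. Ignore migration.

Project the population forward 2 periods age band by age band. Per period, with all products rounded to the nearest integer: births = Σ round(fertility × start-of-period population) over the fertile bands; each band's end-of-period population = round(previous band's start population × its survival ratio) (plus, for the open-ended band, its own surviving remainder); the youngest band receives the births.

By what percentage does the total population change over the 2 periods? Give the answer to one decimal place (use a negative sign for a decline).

-7.1

Period 1:
Births: 19000 * 0.483 = 9177
10–19: 13500 * 0.96 = 12960
20–29: 9300 * 0.97 = 9021
30–39: 22300 * 0.937 = 20895
40+: 19000 * 0.927 + 25400 * 0.682 = 17613 + 17323 = 34936
→ [9177, 12960, 9021, 20895, 34936]
Period 2:
Births: 20895 * 0.483 = 10092
10–19: 9177 * 0.96 = 8810
20–29: 12960 * 0.97 = 12571
30–39: 9021 * 0.937 = 8453
40+: 20895 * 0.927 + 34936 * 0.682 = 19370 + 23826 = 43196
→ [10092, 8810, 12571, 8453, 43196]
Total: 89500 → 83122; change = -6378; percentage change = -7.1%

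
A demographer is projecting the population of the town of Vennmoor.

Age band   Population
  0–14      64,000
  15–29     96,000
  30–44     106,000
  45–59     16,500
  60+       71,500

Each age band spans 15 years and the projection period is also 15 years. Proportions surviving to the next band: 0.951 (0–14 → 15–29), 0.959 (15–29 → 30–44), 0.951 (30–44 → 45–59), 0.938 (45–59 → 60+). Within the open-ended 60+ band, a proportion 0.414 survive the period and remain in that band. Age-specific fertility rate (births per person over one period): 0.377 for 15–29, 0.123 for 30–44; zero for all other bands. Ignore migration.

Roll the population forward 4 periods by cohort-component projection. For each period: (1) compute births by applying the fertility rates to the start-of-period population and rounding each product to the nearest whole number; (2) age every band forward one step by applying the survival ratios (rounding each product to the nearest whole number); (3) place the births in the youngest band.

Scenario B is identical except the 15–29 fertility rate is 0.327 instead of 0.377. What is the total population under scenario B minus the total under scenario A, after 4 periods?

[period 1]
Births: 96000 * 0.377 = 36192 ; 106000 * 0.123 = 13038 → total 49230
15–29: 64000 * 0.951 = 60864
30–44: 96000 * 0.959 = 92064
45–59: 106000 * 0.951 = 100806
60+: 16500 * 0.938 + 71500 * 0.414 = 15477 + 29601 = 45078
Population now: 0–14=49230, 15–29=60864, 30–44=92064, 45–59=100806, 60+=45078
[period 2]
Births: 60864 * 0.377 = 22946 ; 92064 * 0.123 = 11324 → total 34270
15–29: 49230 * 0.951 = 46818
30–44: 60864 * 0.959 = 58369
45–59: 92064 * 0.951 = 87553
60+: 100806 * 0.938 + 45078 * 0.414 = 94556 + 18662 = 113218
Population now: 0–14=34270, 15–29=46818, 30–44=58369, 45–59=87553, 60+=113218
[period 3]
Births: 46818 * 0.377 = 17650 ; 58369 * 0.123 = 7179 → total 24829
15–29: 34270 * 0.951 = 32591
30–44: 46818 * 0.959 = 44898
45–59: 58369 * 0.951 = 55509
60+: 87553 * 0.938 + 113218 * 0.414 = 82125 + 46872 = 128997
Population now: 0–14=24829, 15–29=32591, 30–44=44898, 45–59=55509, 60+=128997
[period 4]
Births: 32591 * 0.377 = 12287 ; 44898 * 0.123 = 5522 → total 17809
15–29: 24829 * 0.951 = 23612
30–44: 32591 * 0.959 = 31255
45–59: 44898 * 0.951 = 42698
60+: 55509 * 0.938 + 128997 * 0.414 = 52067 + 53405 = 105472
Population now: 0–14=17809, 15–29=23612, 30–44=31255, 45–59=42698, 60+=105472
Scenario A total after 4 periods: 220846
Scenario B projection —
[period 1]
Births: 96000 * 0.327 = 31392 ; 106000 * 0.123 = 13038 → total 44430
15–29: 64000 * 0.951 = 60864
30–44: 96000 * 0.959 = 92064
45–59: 106000 * 0.951 = 100806
60+: 16500 * 0.938 + 71500 * 0.414 = 15477 + 29601 = 45078
Population now: 0–14=44430, 15–29=60864, 30–44=92064, 45–59=100806, 60+=45078
[period 2]
Births: 60864 * 0.327 = 19903 ; 92064 * 0.123 = 11324 → total 31227
15–29: 44430 * 0.951 = 42253
30–44: 60864 * 0.959 = 58369
45–59: 92064 * 0.951 = 87553
60+: 100806 * 0.938 + 45078 * 0.414 = 94556 + 18662 = 113218
Population now: 0–14=31227, 15–29=42253, 30–44=58369, 45–59=87553, 60+=113218
[period 3]
Births: 42253 * 0.327 = 13817 ; 58369 * 0.123 = 7179 → total 20996
15–29: 31227 * 0.951 = 29697
30–44: 42253 * 0.959 = 40521
45–59: 58369 * 0.951 = 55509
60+: 87553 * 0.938 + 113218 * 0.414 = 82125 + 46872 = 128997
Population now: 0–14=20996, 15–29=29697, 30–44=40521, 45–59=55509, 60+=128997
[period 4]
Births: 29697 * 0.327 = 9711 ; 40521 * 0.123 = 4984 → total 14695
15–29: 20996 * 0.951 = 19967
30–44: 29697 * 0.959 = 28479
45–59: 40521 * 0.951 = 38535
60+: 55509 * 0.938 + 128997 * 0.414 = 52067 + 53405 = 105472
Population now: 0–14=14695, 15–29=19967, 30–44=28479, 45–59=38535, 60+=105472
Scenario B total after 4 periods: 207148
Difference B − A = 207148 − 220846 = -13698

-13698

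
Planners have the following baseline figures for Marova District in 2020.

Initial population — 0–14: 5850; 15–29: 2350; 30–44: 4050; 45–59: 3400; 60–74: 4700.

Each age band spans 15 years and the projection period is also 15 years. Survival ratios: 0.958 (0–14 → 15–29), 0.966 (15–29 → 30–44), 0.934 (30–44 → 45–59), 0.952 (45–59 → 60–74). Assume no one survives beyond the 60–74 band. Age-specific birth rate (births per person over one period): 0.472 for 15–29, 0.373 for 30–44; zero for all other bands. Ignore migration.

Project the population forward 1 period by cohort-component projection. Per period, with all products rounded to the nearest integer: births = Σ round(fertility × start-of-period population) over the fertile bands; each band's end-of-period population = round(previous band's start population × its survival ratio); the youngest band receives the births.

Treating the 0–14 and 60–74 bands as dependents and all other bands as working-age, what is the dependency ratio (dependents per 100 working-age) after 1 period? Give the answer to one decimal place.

Numbering the groups 1..5 from youngest to oldest:
After projecting period 1:
Births: 2350 × 0.472 = 1109 ; 4050 × 0.373 = 1511 — total 2620
Group 2: 5850 × 0.958 = 5604
Group 3: 2350 × 0.966 = 2270
Group 4: 4050 × 0.934 = 3783
Group 5: 3400 × 0.952 = 3237
Giving 2620 / 5604 / 2270 / 3783 / 3237.
Dependents (band 0–14 + band 60–74) = 2620 + 3237 = 5857; working-age = 11657; ratio = 5857/11657 × 100 = 50.2

50.2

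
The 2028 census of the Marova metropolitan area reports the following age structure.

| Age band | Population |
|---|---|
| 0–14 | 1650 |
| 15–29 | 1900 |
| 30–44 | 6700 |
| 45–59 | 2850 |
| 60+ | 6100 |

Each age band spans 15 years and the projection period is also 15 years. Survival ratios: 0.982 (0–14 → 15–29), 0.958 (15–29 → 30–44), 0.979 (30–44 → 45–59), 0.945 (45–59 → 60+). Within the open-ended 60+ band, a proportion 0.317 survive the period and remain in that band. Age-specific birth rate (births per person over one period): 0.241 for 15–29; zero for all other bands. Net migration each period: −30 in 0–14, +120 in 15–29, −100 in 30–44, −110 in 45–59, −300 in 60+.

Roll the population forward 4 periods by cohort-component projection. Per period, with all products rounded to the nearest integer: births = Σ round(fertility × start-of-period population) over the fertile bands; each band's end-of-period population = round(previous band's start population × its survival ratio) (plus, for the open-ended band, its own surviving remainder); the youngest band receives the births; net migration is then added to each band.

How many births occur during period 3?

130

(Groups numbered youngest = 1 to oldest = 5.)
Period 1:
Births: 1900 * 0.241 = 458
Group 2: 1650 * 0.982 = 1620
Group 3: 1900 * 0.958 = 1820
Group 4: 6700 * 0.979 = 6559
Group 5: 2850 * 0.945 + 6100 * 0.317 = 2693 + 1934 = 4627
Net migration: Group 1 − 30 → 428; Group 2 + 120 → 1740; Group 3 − 100 → 1720; Group 4 − 110 → 6449; Group 5 − 300 → 4327
Population now: 0–14=428, 15–29=1740, 30–44=1720, 45–59=6449, 60+=4327
Period 2:
Births: 1740 * 0.241 = 419
Group 2: 428 * 0.982 = 420
Group 3: 1740 * 0.958 = 1667
Group 4: 1720 * 0.979 = 1684
Group 5: 6449 * 0.945 + 4327 * 0.317 = 6094 + 1372 = 7466
Net migration: Group 1 − 30 → 389; Group 2 + 120 → 540; Group 3 − 100 → 1567; Group 4 − 110 → 1574; Group 5 − 300 → 7166
Population now: 0–14=389, 15–29=540, 30–44=1567, 45–59=1574, 60+=7166
Period 3:
Births: 540 * 0.241 = 130
Group 2: 389 * 0.982 = 382
Group 3: 540 * 0.958 = 517
Group 4: 1567 * 0.979 = 1534
Group 5: 1574 * 0.945 + 7166 * 0.317 = 1487 + 2272 = 3759
Net migration: Group 1 − 30 → 100; Group 2 + 120 → 502; Group 3 − 100 → 417; Group 4 − 110 → 1424; Group 5 − 300 → 3459
Population now: 0–14=100, 15–29=502, 30–44=417, 45–59=1424, 60+=3459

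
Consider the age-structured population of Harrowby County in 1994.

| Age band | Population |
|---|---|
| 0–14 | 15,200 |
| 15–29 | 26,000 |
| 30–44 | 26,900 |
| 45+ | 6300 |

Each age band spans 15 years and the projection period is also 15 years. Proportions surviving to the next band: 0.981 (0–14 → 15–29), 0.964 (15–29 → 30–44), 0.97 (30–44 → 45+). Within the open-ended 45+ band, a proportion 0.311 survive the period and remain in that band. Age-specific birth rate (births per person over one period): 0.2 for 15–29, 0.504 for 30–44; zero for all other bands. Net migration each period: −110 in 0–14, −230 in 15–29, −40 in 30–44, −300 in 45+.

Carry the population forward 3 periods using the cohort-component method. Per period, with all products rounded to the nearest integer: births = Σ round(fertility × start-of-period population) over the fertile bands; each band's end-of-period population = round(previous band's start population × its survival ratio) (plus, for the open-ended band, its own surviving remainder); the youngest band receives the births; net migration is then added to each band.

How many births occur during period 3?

— Period 1 —
Births: 26000 × 0.2 = 5200, 26900 × 0.504 = 13558 — total 18758
15–29: 15200 × 0.981 = 14911
30–44: 26000 × 0.964 = 25064
45+: 26900 × 0.97 + 6300 × 0.311 = 26093 + 1959 = 28052
Net migration: 0–14 − 110 → 18648; 15–29 − 230 → 14681; 30–44 − 40 → 25024; 45+ − 300 → 27752
Population now: 0–14=18648, 15–29=14681, 30–44=25024, 45+=27752
— Period 2 —
Births: 14681 × 0.2 = 2936, 25024 × 0.504 = 12612 — total 15548
15–29: 18648 × 0.981 = 18294
30–44: 14681 × 0.964 = 14152
45+: 25024 × 0.97 + 27752 × 0.311 = 24273 + 8631 = 32904
Net migration: 0–14 − 110 → 15438; 15–29 − 230 → 18064; 30–44 − 40 → 14112; 45+ − 300 → 32604
Population now: 0–14=15438, 15–29=18064, 30–44=14112, 45+=32604
— Period 3 —
Births: 18064 × 0.2 = 3613, 14112 × 0.504 = 7112 — total 10725
15–29: 15438 × 0.981 = 15145
30–44: 18064 × 0.964 = 17414
45+: 14112 × 0.97 + 32604 × 0.311 = 13689 + 10140 = 23829
Net migration: 0–14 − 110 → 10615; 15–29 − 230 → 14915; 30–44 − 40 → 17374; 45+ − 300 → 23529
Population now: 0–14=10615, 15–29=14915, 30–44=17374, 45+=23529

10725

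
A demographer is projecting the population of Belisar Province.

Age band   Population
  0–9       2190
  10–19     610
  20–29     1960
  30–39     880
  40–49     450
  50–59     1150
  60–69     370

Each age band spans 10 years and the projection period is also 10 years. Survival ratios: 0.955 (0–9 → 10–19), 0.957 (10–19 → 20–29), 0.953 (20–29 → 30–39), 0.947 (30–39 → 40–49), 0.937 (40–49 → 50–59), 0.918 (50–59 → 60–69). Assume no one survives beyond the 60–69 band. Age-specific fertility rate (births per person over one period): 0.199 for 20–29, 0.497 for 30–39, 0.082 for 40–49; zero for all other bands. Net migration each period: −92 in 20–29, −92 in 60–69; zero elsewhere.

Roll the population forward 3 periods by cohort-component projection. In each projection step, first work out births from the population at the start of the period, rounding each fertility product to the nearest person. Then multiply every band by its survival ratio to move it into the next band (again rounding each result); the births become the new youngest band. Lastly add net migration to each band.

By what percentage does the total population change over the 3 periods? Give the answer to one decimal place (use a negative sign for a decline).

(Bands numbered youngest = 1 to oldest = 7.)
[period 1]
Births: 1960 * 0.199 = 390  |  880 * 0.497 = 437  |  450 * 0.082 = 37 → total 864
Band 2: 2190 * 0.955 = 2091
Band 3: 610 * 0.957 = 584
Band 4: 1960 * 0.953 = 1868
Band 5: 880 * 0.947 = 833
Band 6: 450 * 0.937 = 422
Band 7: 1150 * 0.918 = 1056
Net migration: Band 3 − 92 → 492; Band 7 − 92 → 964
End of period: [864, 2091, 492, 1868, 833, 422, 964]
[period 2]
Births: 492 * 0.199 = 98  |  1868 * 0.497 = 928  |  833 * 0.082 = 68 → total 1094
Band 2: 864 * 0.955 = 825
Band 3: 2091 * 0.957 = 2001
Band 4: 492 * 0.953 = 469
Band 5: 1868 * 0.947 = 1769
Band 6: 833 * 0.937 = 781
Band 7: 422 * 0.918 = 387
Net migration: Band 3 − 92 → 1909; Band 7 − 92 → 295
End of period: [1094, 825, 1909, 469, 1769, 781, 295]
[period 3]
Births: 1909 * 0.199 = 380  |  469 * 0.497 = 233  |  1769 * 0.082 = 145 → total 758
Band 2: 1094 * 0.955 = 1045
Band 3: 825 * 0.957 = 790
Band 4: 1909 * 0.953 = 1819
Band 5: 469 * 0.947 = 444
Band 6: 1769 * 0.937 = 1658
Band 7: 781 * 0.918 = 717
Net migration: Band 3 − 92 → 698; Band 7 − 92 → 625
End of period: [758, 1045, 698, 1819, 444, 1658, 625]
Total: 7610 → 7047; change = -563; percentage change = -7.4%

-7.4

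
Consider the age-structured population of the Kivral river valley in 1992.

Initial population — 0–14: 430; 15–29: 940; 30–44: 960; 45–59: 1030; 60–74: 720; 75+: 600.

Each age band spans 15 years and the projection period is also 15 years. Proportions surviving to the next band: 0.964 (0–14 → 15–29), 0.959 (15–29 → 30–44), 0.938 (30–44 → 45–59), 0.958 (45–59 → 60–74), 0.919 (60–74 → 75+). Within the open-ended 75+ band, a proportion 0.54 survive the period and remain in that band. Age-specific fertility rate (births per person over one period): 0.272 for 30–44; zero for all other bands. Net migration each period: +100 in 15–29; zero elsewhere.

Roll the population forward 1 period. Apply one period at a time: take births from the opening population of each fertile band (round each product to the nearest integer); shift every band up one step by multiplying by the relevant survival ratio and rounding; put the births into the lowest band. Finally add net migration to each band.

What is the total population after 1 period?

4550

Let band 1 be 0–14 through band 6 = 75+.
Period 1.
Births: 960 * 0.272 = 261
Band 2: 430 * 0.964 = 415
Band 3: 940 * 0.959 = 901
Band 4: 960 * 0.938 = 900
Band 5: 1030 * 0.958 = 987
Band 6: 720 * 0.919 + 600 * 0.54 = 662 + 324 = 986
Net migration: Band 2 + 100 → 515
→ [261, 515, 901, 900, 987, 986]
Total after period 1: 261 + 515 + 901 + 900 + 987 + 986 = 4550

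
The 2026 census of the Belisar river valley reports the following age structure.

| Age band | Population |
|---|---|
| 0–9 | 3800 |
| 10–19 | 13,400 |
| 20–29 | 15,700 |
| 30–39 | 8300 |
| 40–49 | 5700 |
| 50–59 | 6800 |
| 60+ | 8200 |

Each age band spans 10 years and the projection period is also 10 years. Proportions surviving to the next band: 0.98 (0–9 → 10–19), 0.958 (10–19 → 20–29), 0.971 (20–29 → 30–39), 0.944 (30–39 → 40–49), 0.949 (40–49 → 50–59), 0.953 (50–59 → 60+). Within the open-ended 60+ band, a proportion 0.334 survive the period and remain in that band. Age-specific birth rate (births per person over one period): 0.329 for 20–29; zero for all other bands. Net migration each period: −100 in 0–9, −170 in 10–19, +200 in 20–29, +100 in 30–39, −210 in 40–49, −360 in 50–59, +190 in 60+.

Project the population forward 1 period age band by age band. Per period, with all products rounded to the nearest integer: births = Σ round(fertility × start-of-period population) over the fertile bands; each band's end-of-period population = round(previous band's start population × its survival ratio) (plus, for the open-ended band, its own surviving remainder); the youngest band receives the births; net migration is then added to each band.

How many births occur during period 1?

5165

Period 1:
Births: 15700 × 0.329 = 5165
10–19: 3800 × 0.98 = 3724
20–29: 13400 × 0.958 = 12837
30–39: 15700 × 0.971 = 15245
40–49: 8300 × 0.944 = 7835
50–59: 5700 × 0.949 = 5409
60+: 6800 × 0.953 + 8200 × 0.334 = 6480 + 2739 = 9219
Net migration: 0–9 − 100 → 5065; 10–19 − 170 → 3554; 20–29 + 200 → 13037; 30–39 + 100 → 15345; 40–49 − 210 → 7625; 50–59 − 360 → 5049; 60+ + 190 → 9409
End of period: [5065, 3554, 13037, 15345, 7625, 5049, 9409]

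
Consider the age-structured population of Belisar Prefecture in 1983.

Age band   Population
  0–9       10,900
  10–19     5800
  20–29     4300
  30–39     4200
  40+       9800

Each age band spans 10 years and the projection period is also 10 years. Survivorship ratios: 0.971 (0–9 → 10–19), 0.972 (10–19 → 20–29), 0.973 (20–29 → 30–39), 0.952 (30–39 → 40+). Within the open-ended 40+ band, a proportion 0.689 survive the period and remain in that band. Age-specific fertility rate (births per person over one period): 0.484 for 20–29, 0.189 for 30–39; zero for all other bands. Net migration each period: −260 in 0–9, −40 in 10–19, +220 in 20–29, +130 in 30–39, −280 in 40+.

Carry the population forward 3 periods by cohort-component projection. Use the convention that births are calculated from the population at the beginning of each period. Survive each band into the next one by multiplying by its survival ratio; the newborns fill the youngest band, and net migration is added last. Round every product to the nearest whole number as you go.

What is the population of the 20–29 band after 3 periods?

Let band 1 be 0–9 through band 5 = 40+.
After projecting period 1:
Births: 4300 * 0.484 = 2081, 4200 * 0.189 = 794 — total 2875
Band 2: 10900 * 0.971 = 10584
Band 3: 5800 * 0.972 = 5638
Band 4: 4300 * 0.973 = 4184
Band 5: 4200 * 0.952 + 9800 * 0.689 = 3998 + 6752 = 10750
Net migration: Band 1 − 260 → 2615; Band 2 − 40 → 10544; Band 3 + 220 → 5858; Band 4 + 130 → 4314; Band 5 − 280 → 10470
Giving 2615 / 10544 / 5858 / 4314 / 10470.
After projecting period 2:
Births: 5858 * 0.484 = 2835, 4314 * 0.189 = 815 — total 3650
Band 2: 2615 * 0.971 = 2539
Band 3: 10544 * 0.972 = 10249
Band 4: 5858 * 0.973 = 5700
Band 5: 4314 * 0.952 + 10470 * 0.689 = 4107 + 7214 = 11321
Net migration: Band 1 − 260 → 3390; Band 2 − 40 → 2499; Band 3 + 220 → 10469; Band 4 + 130 → 5830; Band 5 − 280 → 11041
Giving 3390 / 2499 / 10469 / 5830 / 11041.
After projecting period 3:
Births: 10469 * 0.484 = 5067, 5830 * 0.189 = 1102 — total 6169
Band 2: 3390 * 0.971 = 3292
Band 3: 2499 * 0.972 = 2429
Band 4: 10469 * 0.973 = 10186
Band 5: 5830 * 0.952 + 11041 * 0.689 = 5550 + 7607 = 13157
Net migration: Band 1 − 260 → 5909; Band 2 − 40 → 3252; Band 3 + 220 → 2649; Band 4 + 130 → 10316; Band 5 − 280 → 12877
Giving 5909 / 3252 / 2649 / 10316 / 12877.

2649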